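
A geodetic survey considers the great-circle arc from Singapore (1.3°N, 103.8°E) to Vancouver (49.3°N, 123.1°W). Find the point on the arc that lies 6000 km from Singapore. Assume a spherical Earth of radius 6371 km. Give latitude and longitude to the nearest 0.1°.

≈ 44.5°N, 140.5°E

Write both endpoints as unit vectors p₁, p₂ with components (cos φ cos λ, cos φ sin λ, sin φ).
The central angle between the endpoints is δ = arccos(p₁·p₂) ≈ 2.013 rad (115.4°). The total great-circle distance is δ·R ≈ 2.013 × 6371 ≈ 12827 km, so the target fraction is f = 6000/12827 ≈ 0.468.
Interpolate at f ≈ 0.468 with slerp weights a = sin((1−f)δ)/sin δ ≈ 0.972, b = sin(fδ)/sin δ ≈ 0.895.
p = a·p₁ + b·p₂ ≈ (-0.550, 0.454, 0.700); φ = arcsin(p_z) ≈ 44.46°, λ = atan2(p_y, p_x) ≈ 140.45°.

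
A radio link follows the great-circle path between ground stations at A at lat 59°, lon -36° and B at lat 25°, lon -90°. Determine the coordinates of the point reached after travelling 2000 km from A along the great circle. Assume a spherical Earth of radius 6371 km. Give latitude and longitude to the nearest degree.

≈ lat 50°, lon -63°

Write both endpoints as unit vectors p₁, p₂ with components (cos φ cos λ, cos φ sin λ, sin φ).
The central angle between the endpoints is δ = arccos(p₁·p₂) ≈ 0.881 rad (50.5°). The total great-circle distance is δ·R ≈ 0.881 × 6371 ≈ 5611 km, so the target fraction is f = 2000/5611 ≈ 0.356.
Interpolate at f ≈ 0.356 with slerp weights a = sin((1−f)δ)/sin δ ≈ 0.696, b = sin(fδ)/sin δ ≈ 0.400.
p = a·p₁ + b·p₂ ≈ (0.290, -0.574, 0.766); φ = arcsin(p_z) ≈ 50.00°, λ = atan2(p_y, p_x) ≈ -63.17°.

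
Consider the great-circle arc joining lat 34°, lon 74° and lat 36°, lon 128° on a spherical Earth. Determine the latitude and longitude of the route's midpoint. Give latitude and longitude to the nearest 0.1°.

Convert each endpoint to a unit vector on the sphere (x = cos φ cos λ, y = cos φ sin λ, z = sin φ).
The central angle between the endpoints is δ = arccos(p₁·p₂) ≈ 0.763 rad (43.7°).
Interpolate at f = 1/2 with slerp weights a = sin((1−f)δ)/sin δ ≈ 0.539, b = sin(fδ)/sin δ ≈ 0.539.
p = a·p₁ + b·p₂ ≈ (-0.145, 0.773, 0.618); φ = arcsin(p_z) ≈ 38.16°, λ = atan2(p_y, p_x) ≈ 100.64°.

≈ lat 38.2°, lon 100.6°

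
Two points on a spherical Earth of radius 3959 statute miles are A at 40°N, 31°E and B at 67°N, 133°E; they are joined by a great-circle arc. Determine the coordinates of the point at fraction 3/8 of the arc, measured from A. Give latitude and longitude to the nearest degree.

≈ 58°N, 50°E

From cos δ = sin φ₁ sin φ₂ + cos φ₁ cos φ₂ cos Δλ, the central angle is δ ≈ 1.013 rad (58.0°).
Interpolate at f = 3/8 with slerp weights a = sin((1−f)δ)/sin δ ≈ 0.697, b = sin(fδ)/sin δ ≈ 0.437.
p = a·p₁ + b·p₂ ≈ (0.341, 0.400, 0.851); φ = arcsin(p_z) ≈ 58.27°, λ = atan2(p_y, p_x) ≈ 49.52°.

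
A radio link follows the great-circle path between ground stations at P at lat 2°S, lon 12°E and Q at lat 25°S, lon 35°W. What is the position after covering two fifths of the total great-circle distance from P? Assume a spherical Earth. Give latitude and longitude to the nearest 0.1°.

Write both endpoints as unit vectors p₁, p₂ with components (cos φ cos λ, cos φ sin λ, sin φ).
The central angle between the endpoints is δ = arccos(p₁·p₂) ≈ 0.886 rad (50.8°).
Interpolate at f = 2/5 with slerp weights a = sin((1−f)δ)/sin δ ≈ 0.654, b = sin(fδ)/sin δ ≈ 0.448.
p = a·p₁ + b·p₂ ≈ (0.972, -0.097, -0.212); φ = arcsin(p_z) ≈ -12.25°, λ = atan2(p_y, p_x) ≈ -5.69°.

≈ lat 12.3°S, lon 5.7°W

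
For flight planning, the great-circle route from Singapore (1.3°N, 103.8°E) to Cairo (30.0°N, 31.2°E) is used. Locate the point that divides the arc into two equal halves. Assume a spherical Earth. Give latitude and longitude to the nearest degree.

Write both endpoints as unit vectors p₁, p₂ with components (cos φ cos λ, cos φ sin λ, sin φ).
The central angle between the endpoints is δ = arccos(p₁·p₂) ≈ 1.297 rad (74.3°).
Interpolate at f = 1/2 with slerp weights a = sin((1−f)δ)/sin δ ≈ 0.627, b = sin(fδ)/sin δ ≈ 0.627.
p = a·p₁ + b·p₂ ≈ (0.315, 0.891, 0.328); φ = arcsin(p_z) ≈ 19.14°, λ = atan2(p_y, p_x) ≈ 70.51°.

≈ (19°N, 71°E)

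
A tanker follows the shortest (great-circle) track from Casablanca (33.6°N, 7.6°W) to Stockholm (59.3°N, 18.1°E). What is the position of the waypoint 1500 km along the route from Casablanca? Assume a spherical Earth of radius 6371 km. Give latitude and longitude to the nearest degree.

Convert each endpoint to a unit vector on the sphere (x = cos φ cos λ, y = cos φ sin λ, z = sin φ).
The central angle between the endpoints is δ = arccos(p₁·p₂) ≈ 0.537 rad (30.8°). The total great-circle distance is δ·R ≈ 0.537 × 6371 ≈ 3424 km, so the target fraction is f = 1500/3424 ≈ 0.438.
Interpolate at f ≈ 0.438 with slerp weights a = sin((1−f)δ)/sin δ ≈ 0.581, b = sin(fδ)/sin δ ≈ 0.456.
p = a·p₁ + b·p₂ ≈ (0.701, 0.008, 0.713); φ = arcsin(p_z) ≈ 45.51°, λ = atan2(p_y, p_x) ≈ 0.68°.

≈ 46°N, 1°E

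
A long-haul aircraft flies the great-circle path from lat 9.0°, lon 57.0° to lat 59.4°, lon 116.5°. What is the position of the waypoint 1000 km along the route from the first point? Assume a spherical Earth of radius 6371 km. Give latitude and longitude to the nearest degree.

Write both endpoints as unit vectors p₁, p₂ with components (cos φ cos λ, cos φ sin λ, sin φ).
The central angle between the endpoints is δ = arccos(p₁·p₂) ≈ 1.170 rad (67.1°). The total great-circle distance is δ·R ≈ 1.170 × 6371 ≈ 7456 km, so the target fraction is f = 1000/7456 ≈ 0.134.
Interpolate at f ≈ 0.134 with slerp weights a = sin((1−f)δ)/sin δ ≈ 0.922, b = sin(fδ)/sin δ ≈ 0.170.
p = a·p₁ + b·p₂ ≈ (0.457, 0.841, 0.290); φ = arcsin(p_z) ≈ 16.87°, λ = atan2(p_y, p_x) ≈ 61.46°.

≈ lat 17°, lon 61°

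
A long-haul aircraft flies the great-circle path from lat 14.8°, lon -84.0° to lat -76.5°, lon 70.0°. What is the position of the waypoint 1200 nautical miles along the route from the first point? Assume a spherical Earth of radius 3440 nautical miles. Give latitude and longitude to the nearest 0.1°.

The haversine formula gives a central angle δ ≈ 2.039 rad (116.8°) between the endpoints. The total great-circle distance is δ·R ≈ 2.039 × 3440 ≈ 7014 nmi, so the target fraction is f = 1200/7014 ≈ 0.171.
Interpolate at f ≈ 0.171 with slerp weights a = sin((1−f)δ)/sin δ ≈ 1.113, b = sin(fδ)/sin δ ≈ 0.383.
p = a·p₁ + b·p₂ ≈ (0.143, -0.986, -0.088); φ = arcsin(p_z) ≈ -5.06°, λ = atan2(p_y, p_x) ≈ -81.74°.

≈ lat -5.1°, lon -81.7°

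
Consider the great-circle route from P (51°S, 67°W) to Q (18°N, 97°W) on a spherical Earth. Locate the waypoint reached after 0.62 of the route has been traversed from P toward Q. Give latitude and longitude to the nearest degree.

≈ (9°S, 88°W)

Write both endpoints as unit vectors p₁, p₂ with components (cos φ cos λ, cos φ sin λ, sin φ).
The central angle between the endpoints is δ = arccos(p₁·p₂) ≈ 1.289 rad (73.8°).
Interpolate at f = 0.62 with slerp weights a = sin((1−f)δ)/sin δ ≈ 0.490, b = sin(fδ)/sin δ ≈ 0.746.
p = a·p₁ + b·p₂ ≈ (0.034, -0.988, -0.150); φ = arcsin(p_z) ≈ -8.63°, λ = atan2(p_y, p_x) ≈ -88.03°.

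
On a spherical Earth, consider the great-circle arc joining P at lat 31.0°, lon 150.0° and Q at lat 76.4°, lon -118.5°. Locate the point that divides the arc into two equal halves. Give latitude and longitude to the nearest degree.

≈ lat 59°, lon 165°

Write both endpoints as unit vectors p₁, p₂ with components (cos φ cos λ, cos φ sin λ, sin φ).
The central angle between the endpoints is δ = arccos(p₁·p₂) ≈ 1.053 rad (60.3°).
Interpolate at f = 1/2 with slerp weights a = sin((1−f)δ)/sin δ ≈ 0.578, b = sin(fδ)/sin δ ≈ 0.578.
p = a·p₁ + b·p₂ ≈ (-0.494, 0.128, 0.860); φ = arcsin(p_z) ≈ 59.30°, λ = atan2(p_y, p_x) ≈ 165.44°.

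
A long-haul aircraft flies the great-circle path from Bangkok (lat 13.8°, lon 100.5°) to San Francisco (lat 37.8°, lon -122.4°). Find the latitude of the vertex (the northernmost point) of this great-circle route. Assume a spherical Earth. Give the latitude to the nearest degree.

≈ 55°

The great circle lies in the plane with unit normal n̂ = (p₁ × p₂)/|p₁ × p₂|.
Here n̂_z ≈ +0.574; the vertex latitude is φ_max = arccos|n̂_z| ≈ 54.9°.
Check via Clairaut: cos φ_max = |cos φ₁| · sin C = cos(13.8°)·sin(36.3°) ≈ 0.574, again giving ≈ 54.9°.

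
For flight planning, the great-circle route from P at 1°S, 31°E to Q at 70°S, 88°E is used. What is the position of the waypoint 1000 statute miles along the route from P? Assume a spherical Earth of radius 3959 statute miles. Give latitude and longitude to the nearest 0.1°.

Convert each endpoint to a unit vector on the sphere (x = cos φ cos λ, y = cos φ sin λ, z = sin φ).
The central angle between the endpoints is δ = arccos(p₁·p₂) ≈ 1.367 rad (78.3°). The total great-circle distance is δ·R ≈ 1.367 × 3959 ≈ 5411 mi, so the target fraction is f = 1000/5411 ≈ 0.185.
Interpolate at f ≈ 0.185 with slerp weights a = sin((1−f)δ)/sin δ ≈ 0.917, b = sin(fδ)/sin δ ≈ 0.255.
p = a·p₁ + b·p₂ ≈ (0.789, 0.559, -0.256); φ = arcsin(p_z) ≈ -14.82°, λ = atan2(p_y, p_x) ≈ 35.34°.

≈ 14.8°S, 35.3°E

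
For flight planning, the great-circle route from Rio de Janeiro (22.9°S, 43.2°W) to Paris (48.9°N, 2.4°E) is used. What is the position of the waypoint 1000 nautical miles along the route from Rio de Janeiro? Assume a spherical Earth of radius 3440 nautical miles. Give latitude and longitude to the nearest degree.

Write both endpoints as unit vectors p₁, p₂ with components (cos φ cos λ, cos φ sin λ, sin φ).
The central angle between the endpoints is δ = arccos(p₁·p₂) ≈ 1.440 rad (82.5°). The total great-circle distance is δ·R ≈ 1.440 × 3440 ≈ 4953 nmi, so the target fraction is f = 1000/4953 ≈ 0.202.
Interpolate at f ≈ 0.202 with slerp weights a = sin((1−f)δ)/sin δ ≈ 0.920, b = sin(fδ)/sin δ ≈ 0.289.
p = a·p₁ + b·p₂ ≈ (0.808, -0.572, -0.140); φ = arcsin(p_z) ≈ -8.06°, λ = atan2(p_y, p_x) ≈ -35.32°.

≈ 8°S, 35°W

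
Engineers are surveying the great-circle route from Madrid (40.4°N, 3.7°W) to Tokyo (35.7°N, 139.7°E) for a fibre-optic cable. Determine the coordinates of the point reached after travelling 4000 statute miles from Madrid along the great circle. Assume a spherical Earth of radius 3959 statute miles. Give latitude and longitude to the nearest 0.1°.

From cos δ = sin φ₁ sin φ₂ + cos φ₁ cos φ₂ cos Δλ, the central angle is δ ≈ 1.689 rad (96.8°). The total great-circle distance is δ·R ≈ 1.689 × 3959 ≈ 6688 mi, so the target fraction is f = 4000/6688 ≈ 0.598.
Interpolate at f ≈ 0.598 with slerp weights a = sin((1−f)δ)/sin δ ≈ 0.632, b = sin(fδ)/sin δ ≈ 0.853.
p = a·p₁ + b·p₂ ≈ (-0.048, 0.417, 0.908); φ = arcsin(p_z) ≈ 65.19°, λ = atan2(p_y, p_x) ≈ 96.52°.

≈ 65.2°N, 96.5°E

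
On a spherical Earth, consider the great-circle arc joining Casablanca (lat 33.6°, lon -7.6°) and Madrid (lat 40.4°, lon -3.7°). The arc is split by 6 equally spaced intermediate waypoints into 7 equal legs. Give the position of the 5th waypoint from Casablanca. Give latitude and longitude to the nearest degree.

≈ lat 38°, lon -5°

Write both endpoints as unit vectors p₁, p₂ with components (cos φ cos λ, cos φ sin λ, sin φ).
The central angle between the endpoints is δ = arccos(p₁·p₂) ≈ 0.131 rad (7.5°).
Interpolate at f = 5/7 with slerp weights a = sin((1−f)δ)/sin δ ≈ 0.286, b = sin(fδ)/sin δ ≈ 0.715.
p = a·p₁ + b·p₂ ≈ (0.780, -0.067, 0.622); φ = arcsin(p_z) ≈ 38.47°, λ = atan2(p_y, p_x) ≈ -4.89°.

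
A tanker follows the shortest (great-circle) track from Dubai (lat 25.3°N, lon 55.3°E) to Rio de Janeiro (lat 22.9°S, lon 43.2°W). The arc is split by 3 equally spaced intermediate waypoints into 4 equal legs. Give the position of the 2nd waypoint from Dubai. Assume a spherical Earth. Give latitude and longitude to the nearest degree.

≈ lat 2°N, lon 5°E

From cos δ = sin φ₁ sin φ₂ + cos φ₁ cos φ₂ cos Δλ, the central angle is δ ≈ 1.864 rad (106.8°).
Interpolate at f = 2/4 with slerp weights a = sin((1−f)δ)/sin δ ≈ 0.839, b = sin(fδ)/sin δ ≈ 0.839.
p = a·p₁ + b·p₂ ≈ (0.995, 0.095, 0.032); φ = arcsin(p_z) ≈ 1.84°, λ = atan2(p_y, p_x) ≈ 5.43°.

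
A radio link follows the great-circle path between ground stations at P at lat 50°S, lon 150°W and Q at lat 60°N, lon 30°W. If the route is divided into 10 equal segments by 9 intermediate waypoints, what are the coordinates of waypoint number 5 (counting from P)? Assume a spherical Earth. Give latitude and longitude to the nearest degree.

≈ lat 10°N, lon 102°W

Convert each endpoint to a unit vector on the sphere (x = cos φ cos λ, y = cos φ sin λ, z = sin φ).
The central angle between the endpoints is δ = arccos(p₁·p₂) ≈ 2.539 rad (145.5°).
Interpolate at f = 5/10 with slerp weights a = sin((1−f)δ)/sin δ ≈ 1.686, b = sin(fδ)/sin δ ≈ 1.686.
p = a·p₁ + b·p₂ ≈ (-0.208, -0.963, 0.169); φ = arcsin(p_z) ≈ 9.70°, λ = atan2(p_y, p_x) ≈ -102.21°.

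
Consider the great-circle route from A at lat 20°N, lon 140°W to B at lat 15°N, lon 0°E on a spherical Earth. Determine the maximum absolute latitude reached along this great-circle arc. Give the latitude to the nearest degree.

The great circle lies in the plane with unit normal n̂ = (p₁ × p₂)/|p₁ × p₂|.
Here n̂_z ≈ +0.734; the vertex latitude is φ_max = arccos|n̂_z| ≈ 42.8°.

≈ 43°N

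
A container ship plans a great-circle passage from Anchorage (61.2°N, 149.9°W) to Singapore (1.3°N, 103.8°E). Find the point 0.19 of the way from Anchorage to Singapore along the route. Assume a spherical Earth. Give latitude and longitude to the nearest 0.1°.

≈ (60.6°N, 171.8°E)

Write both endpoints as unit vectors p₁, p₂ with components (cos φ cos λ, cos φ sin λ, sin φ).
The central angle between the endpoints is δ = arccos(p₁·p₂) ≈ 1.686 rad (96.6°).
Interpolate at f = 0.19 with slerp weights a = sin((1−f)δ)/sin δ ≈ 0.986, b = sin(fδ)/sin δ ≈ 0.317.
p = a·p₁ + b·p₂ ≈ (-0.486, 0.070, 0.871); φ = arcsin(p_z) ≈ 60.57°, λ = atan2(p_y, p_x) ≈ 171.85°.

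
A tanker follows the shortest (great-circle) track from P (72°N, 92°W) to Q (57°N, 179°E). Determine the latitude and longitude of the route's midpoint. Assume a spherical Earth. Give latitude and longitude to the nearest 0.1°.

From cos δ = sin φ₁ sin φ₂ + cos φ₁ cos φ₂ cos Δλ, the central angle is δ ≈ 0.643 rad (36.8°).
Interpolate at f = 1/2 with slerp weights a = sin((1−f)δ)/sin δ ≈ 0.527, b = sin(fδ)/sin δ ≈ 0.527.
p = a·p₁ + b·p₂ ≈ (-0.293, -0.158, 0.943); φ = arcsin(p_z) ≈ 70.58°, λ = atan2(p_y, p_x) ≈ -151.68°.

≈ (70.6°N, 151.7°W)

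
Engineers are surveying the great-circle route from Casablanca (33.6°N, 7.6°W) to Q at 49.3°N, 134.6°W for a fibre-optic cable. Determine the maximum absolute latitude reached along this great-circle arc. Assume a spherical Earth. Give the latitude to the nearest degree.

≈ 64°N

The great circle lies in the plane with unit normal n̂ = (p₁ × p₂)/|p₁ × p₂|.
Here n̂_z ≈ -0.436; the vertex latitude is φ_max = arccos|n̂_z| ≈ 64.2°.
Check via Clairaut: cos φ_max = |cos φ₁| · sin C = cos(33.6°)·sin(31.5°) ≈ 0.436, again giving ≈ 64.2°.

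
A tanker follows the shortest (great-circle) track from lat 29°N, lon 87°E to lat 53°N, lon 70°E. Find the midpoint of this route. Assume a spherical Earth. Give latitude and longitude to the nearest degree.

Write both endpoints as unit vectors p₁, p₂ with components (cos φ cos λ, cos φ sin λ, sin φ).
The central angle between the endpoints is δ = arccos(p₁·p₂) ≈ 0.472 rad (27.1°).
Interpolate at f = 1/2 with slerp weights a = sin((1−f)δ)/sin δ ≈ 0.514, b = sin(fδ)/sin δ ≈ 0.514.
p = a·p₁ + b·p₂ ≈ (0.129, 0.740, 0.660); φ = arcsin(p_z) ≈ 41.30°, λ = atan2(p_y, p_x) ≈ 80.08°.

≈ lat 41°N, lon 80°E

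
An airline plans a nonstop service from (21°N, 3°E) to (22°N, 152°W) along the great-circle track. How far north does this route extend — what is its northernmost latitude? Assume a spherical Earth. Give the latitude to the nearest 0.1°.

The great circle lies in the plane with unit normal n̂ = (p₁ × p₂)/|p₁ × p₂|.
Here n̂_z ≈ -0.482; the vertex latitude is φ_max = arccos|n̂_z| ≈ 61.2°.
Check via Clairaut: cos φ_max = |cos φ₁| · sin C = cos(21.0°)·sin(31.0°) ≈ 0.482, again giving ≈ 61.2°.

≈ 61.2°N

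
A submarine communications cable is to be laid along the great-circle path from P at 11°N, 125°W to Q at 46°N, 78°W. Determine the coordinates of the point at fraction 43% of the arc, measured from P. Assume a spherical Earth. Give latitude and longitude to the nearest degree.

From cos δ = sin φ₁ sin φ₂ + cos φ₁ cos φ₂ cos Δλ, the central angle is δ ≈ 0.924 rad (53.0°).
Interpolate at f = 0.43 with slerp weights a = sin((1−f)δ)/sin δ ≈ 0.630, b = sin(fδ)/sin δ ≈ 0.485.
p = a·p₁ + b·p₂ ≈ (-0.285, -0.836, 0.469); φ = arcsin(p_z) ≈ 27.97°, λ = atan2(p_y, p_x) ≈ -108.80°.

≈ 28°N, 109°W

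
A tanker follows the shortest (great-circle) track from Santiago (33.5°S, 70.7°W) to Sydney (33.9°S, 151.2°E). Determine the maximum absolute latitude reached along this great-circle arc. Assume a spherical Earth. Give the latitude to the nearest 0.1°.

≈ 61.8°S

The great circle lies in the plane with unit normal n̂ = (p₁ × p₂)/|p₁ × p₂|.
Here n̂_z ≈ -0.472; the vertex latitude is φ_max = arccos|n̂_z| ≈ 61.8°.
Check via Clairaut: cos φ_max = |cos φ₁| · sin C = cos(33.5°)·sin(145.5°) ≈ 0.472, again giving ≈ 61.8°.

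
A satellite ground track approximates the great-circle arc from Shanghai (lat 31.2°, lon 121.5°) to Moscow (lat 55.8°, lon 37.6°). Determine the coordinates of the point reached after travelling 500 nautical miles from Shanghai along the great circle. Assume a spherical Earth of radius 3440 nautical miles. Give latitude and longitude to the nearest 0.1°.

≈ lat 37.5°, lon 114.8°

From cos δ = sin φ₁ sin φ₂ + cos φ₁ cos φ₂ cos Δλ, the central angle is δ ≈ 1.071 rad (61.3°). The total great-circle distance is δ·R ≈ 1.071 × 3440 ≈ 3683 nmi, so the target fraction is f = 500/3683 ≈ 0.136.
Interpolate at f ≈ 0.136 with slerp weights a = sin((1−f)δ)/sin δ ≈ 0.910, b = sin(fδ)/sin δ ≈ 0.165.
p = a·p₁ + b·p₂ ≈ (-0.333, 0.721, 0.608); φ = arcsin(p_z) ≈ 37.45°, λ = atan2(p_y, p_x) ≈ 114.83°.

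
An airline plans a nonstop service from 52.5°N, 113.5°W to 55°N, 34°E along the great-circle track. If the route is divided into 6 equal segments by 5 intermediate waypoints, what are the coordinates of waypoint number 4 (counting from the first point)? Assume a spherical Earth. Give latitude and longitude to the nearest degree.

From cos δ = sin φ₁ sin φ₂ + cos φ₁ cos φ₂ cos Δλ, the central angle is δ ≈ 1.207 rad (69.2°).
Interpolate at f = 4/6 with slerp weights a = sin((1−f)δ)/sin δ ≈ 0.419, b = sin(fδ)/sin δ ≈ 0.771.
p = a·p₁ + b·p₂ ≈ (0.265, 0.013, 0.964); φ = arcsin(p_z) ≈ 74.61°, λ = atan2(p_y, p_x) ≈ 2.89°.

≈ 75°N, 3°E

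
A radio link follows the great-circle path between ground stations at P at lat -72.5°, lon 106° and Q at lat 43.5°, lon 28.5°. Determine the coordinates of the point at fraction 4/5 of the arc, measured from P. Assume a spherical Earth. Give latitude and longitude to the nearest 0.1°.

Write both endpoints as unit vectors p₁, p₂ with components (cos φ cos λ, cos φ sin λ, sin φ).
The central angle between the endpoints is δ = arccos(p₁·p₂) ≈ 2.226 rad (127.5°).
Interpolate at f = 4/5 with slerp weights a = sin((1−f)δ)/sin δ ≈ 0.543, b = sin(fδ)/sin δ ≈ 1.233.
p = a·p₁ + b·p₂ ≈ (0.741, 0.584, 0.331); φ = arcsin(p_z) ≈ 19.33°, λ = atan2(p_y, p_x) ≈ 38.23°.

≈ lat 19.3°, lon 38.2°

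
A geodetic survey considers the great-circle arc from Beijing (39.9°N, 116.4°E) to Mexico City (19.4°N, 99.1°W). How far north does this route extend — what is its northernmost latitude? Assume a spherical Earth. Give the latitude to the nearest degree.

The great circle lies in the plane with unit normal n̂ = (p₁ × p₂)/|p₁ × p₂|.
Here n̂_z ≈ +0.453; the vertex latitude is φ_max = arccos|n̂_z| ≈ 63.0°.

≈ 63°N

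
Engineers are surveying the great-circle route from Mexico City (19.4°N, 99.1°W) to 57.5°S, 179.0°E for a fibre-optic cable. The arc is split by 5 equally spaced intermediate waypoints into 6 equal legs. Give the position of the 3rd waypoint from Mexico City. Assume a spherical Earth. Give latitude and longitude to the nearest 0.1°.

Write both endpoints as unit vectors p₁, p₂ with components (cos φ cos λ, cos φ sin λ, sin φ).
The central angle between the endpoints is δ = arccos(p₁·p₂) ≈ 1.781 rad (102.0°).
Interpolate at f = 3/6 with slerp weights a = sin((1−f)δ)/sin δ ≈ 0.795, b = sin(fδ)/sin δ ≈ 0.795.
p = a·p₁ + b·p₂ ≈ (-0.546, -0.733, -0.406); φ = arcsin(p_z) ≈ -23.98°, λ = atan2(p_y, p_x) ≈ -126.67°.

≈ 24.0°S, 126.7°W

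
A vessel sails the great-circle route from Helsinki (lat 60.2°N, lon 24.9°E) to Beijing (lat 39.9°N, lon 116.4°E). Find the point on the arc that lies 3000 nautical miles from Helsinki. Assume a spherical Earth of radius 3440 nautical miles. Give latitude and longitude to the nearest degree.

Write both endpoints as unit vectors p₁, p₂ with components (cos φ cos λ, cos φ sin λ, sin φ).
The central angle between the endpoints is δ = arccos(p₁·p₂) ≈ 0.992 rad (56.9°). The total great-circle distance is δ·R ≈ 0.992 × 3440 ≈ 3414 nmi, so the target fraction is f = 3000/3414 ≈ 0.879.
Interpolate at f ≈ 0.879 with slerp weights a = sin((1−f)δ)/sin δ ≈ 0.143, b = sin(fδ)/sin δ ≈ 0.914.
p = a·p₁ + b·p₂ ≈ (-0.247, 0.658, 0.711); φ = arcsin(p_z) ≈ 45.31°, λ = atan2(p_y, p_x) ≈ 110.59°.

≈ lat 45°N, lon 111°E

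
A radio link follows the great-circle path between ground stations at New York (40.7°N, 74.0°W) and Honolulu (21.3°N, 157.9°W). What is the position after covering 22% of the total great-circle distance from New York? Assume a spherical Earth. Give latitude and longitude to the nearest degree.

≈ (42°N, 95°W)

Write both endpoints as unit vectors p₁, p₂ with components (cos φ cos λ, cos φ sin λ, sin φ).
The central angle between the endpoints is δ = arccos(p₁·p₂) ≈ 1.254 rad (71.8°).
Interpolate at f = 0.22 with slerp weights a = sin((1−f)δ)/sin δ ≈ 0.873, b = sin(fδ)/sin δ ≈ 0.287.
p = a·p₁ + b·p₂ ≈ (-0.065, -0.737, 0.673); φ = arcsin(p_z) ≈ 42.32°, λ = atan2(p_y, p_x) ≈ -95.04°.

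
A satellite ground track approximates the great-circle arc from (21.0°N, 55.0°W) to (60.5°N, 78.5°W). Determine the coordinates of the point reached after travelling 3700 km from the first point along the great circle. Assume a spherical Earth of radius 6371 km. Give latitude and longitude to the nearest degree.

Write both endpoints as unit vectors p₁, p₂ with components (cos φ cos λ, cos φ sin λ, sin φ).
The central angle between the endpoints is δ = arccos(p₁·p₂) ≈ 0.747 rad (42.8°). The total great-circle distance is δ·R ≈ 0.747 × 6371 ≈ 4761 km, so the target fraction is f = 3700/4761 ≈ 0.777.
Interpolate at f ≈ 0.777 with slerp weights a = sin((1−f)δ)/sin δ ≈ 0.244, b = sin(fδ)/sin δ ≈ 0.807.
p = a·p₁ + b·p₂ ≈ (0.210, -0.576, 0.790); φ = arcsin(p_z) ≈ 52.18°, λ = atan2(p_y, p_x) ≈ -69.98°.

≈ (52°N, 70°W)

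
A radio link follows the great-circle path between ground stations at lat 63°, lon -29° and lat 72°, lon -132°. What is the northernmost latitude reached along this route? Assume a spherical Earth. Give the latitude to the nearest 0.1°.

The great circle lies in the plane with unit normal n̂ = (p₁ × p₂)/|p₁ × p₂|.
Here n̂_z ≈ -0.236; the vertex latitude is φ_max = arccos|n̂_z| ≈ 76.3°.
Check via Clairaut: cos φ_max = |cos φ₁| · sin C = cos(63.0°)·sin(31.4°) ≈ 0.236, again giving ≈ 76.3°.

≈ 76.3°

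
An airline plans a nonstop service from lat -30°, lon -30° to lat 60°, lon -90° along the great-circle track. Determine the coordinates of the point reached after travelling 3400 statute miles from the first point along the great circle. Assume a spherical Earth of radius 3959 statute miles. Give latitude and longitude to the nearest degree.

The haversine formula gives a central angle δ ≈ 1.789 rad (102.5°) between the endpoints. The total great-circle distance is δ·R ≈ 1.789 × 3959 ≈ 7083 mi, so the target fraction is f = 3400/7083 ≈ 0.480.
Interpolate at f ≈ 0.480 with slerp weights a = sin((1−f)δ)/sin δ ≈ 0.821, b = sin(fδ)/sin δ ≈ 0.775.
p = a·p₁ + b·p₂ ≈ (0.616, -0.743, 0.261); φ = arcsin(p_z) ≈ 15.13°, λ = atan2(p_y, p_x) ≈ -50.35°.

≈ lat 15°, lon -50°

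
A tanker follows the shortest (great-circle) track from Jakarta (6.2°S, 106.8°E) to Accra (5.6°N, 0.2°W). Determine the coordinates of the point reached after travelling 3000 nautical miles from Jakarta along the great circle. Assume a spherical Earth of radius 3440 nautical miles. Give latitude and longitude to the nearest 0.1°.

Write both endpoints as unit vectors p₁, p₂ with components (cos φ cos λ, cos φ sin λ, sin φ).
The central angle between the endpoints is δ = arccos(p₁·p₂) ≈ 1.875 rad (107.4°). The total great-circle distance is δ·R ≈ 1.875 × 3440 ≈ 6451 nmi, so the target fraction is f = 3000/6451 ≈ 0.465.
Interpolate at f ≈ 0.465 with slerp weights a = sin((1−f)δ)/sin δ ≈ 0.884, b = sin(fδ)/sin δ ≈ 0.803.
p = a·p₁ + b·p₂ ≈ (0.545, 0.838, -0.017); φ = arcsin(p_z) ≈ -0.98°, λ = atan2(p_y, p_x) ≈ 56.98°.

≈ (1.0°S, 57.0°E)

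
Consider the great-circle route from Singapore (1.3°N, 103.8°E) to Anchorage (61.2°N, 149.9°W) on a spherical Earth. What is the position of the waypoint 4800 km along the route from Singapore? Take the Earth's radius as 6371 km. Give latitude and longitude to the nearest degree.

Convert each endpoint to a unit vector on the sphere (x = cos φ cos λ, y = cos φ sin λ, z = sin φ).
The central angle between the endpoints is δ = arccos(p₁·p₂) ≈ 1.686 rad (96.6°). The total great-circle distance is δ·R ≈ 1.686 × 6371 ≈ 10744 km, so the target fraction is f = 4800/10744 ≈ 0.447.
Interpolate at f ≈ 0.447 with slerp weights a = sin((1−f)δ)/sin δ ≈ 0.809, b = sin(fδ)/sin δ ≈ 0.689.
p = a·p₁ + b·p₂ ≈ (-0.480, 0.619, 0.622); φ = arcsin(p_z) ≈ 38.45°, λ = atan2(p_y, p_x) ≈ 127.80°.

≈ (38°N, 128°E)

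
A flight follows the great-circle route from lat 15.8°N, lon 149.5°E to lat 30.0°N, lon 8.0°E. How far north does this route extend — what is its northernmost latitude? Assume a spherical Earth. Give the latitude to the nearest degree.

The great circle lies in the plane with unit normal n̂ = (p₁ × p₂)/|p₁ × p₂|.
Here n̂_z ≈ -0.606; the vertex latitude is φ_max = arccos|n̂_z| ≈ 52.7°.
Check via Clairaut: cos φ_max = |cos φ₁| · sin C = cos(15.8°)·sin(39.0°) ≈ 0.606, again giving ≈ 52.7°.

≈ 53°N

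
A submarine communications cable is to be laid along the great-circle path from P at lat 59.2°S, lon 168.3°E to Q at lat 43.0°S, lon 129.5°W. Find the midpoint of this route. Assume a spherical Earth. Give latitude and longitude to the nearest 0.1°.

The haversine formula gives a central angle δ ≈ 0.707 rad (40.5°) between the endpoints.
Interpolate at f = 1/2 with slerp weights a = sin((1−f)δ)/sin δ ≈ 0.533, b = sin(fδ)/sin δ ≈ 0.533.
p = a·p₁ + b·p₂ ≈ (-0.515, -0.245, -0.821); φ = arcsin(p_z) ≈ -55.21°, λ = atan2(p_y, p_x) ≈ -154.53°.

≈ lat 55.2°S, lon 154.5°W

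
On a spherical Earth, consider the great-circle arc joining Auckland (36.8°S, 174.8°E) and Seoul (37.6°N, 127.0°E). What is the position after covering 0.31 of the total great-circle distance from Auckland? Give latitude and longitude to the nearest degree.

Convert each endpoint to a unit vector on the sphere (x = cos φ cos λ, y = cos φ sin λ, z = sin φ).
The central angle between the endpoints is δ = arccos(p₁·p₂) ≈ 1.510 rad (86.5°).
Interpolate at f = 0.31 with slerp weights a = sin((1−f)δ)/sin δ ≈ 0.865, b = sin(fδ)/sin δ ≈ 0.452.
p = a·p₁ + b·p₂ ≈ (-0.905, 0.349, -0.242); φ = arcsin(p_z) ≈ -14.02°, λ = atan2(p_y, p_x) ≈ 158.93°.

≈ (14°S, 159°E)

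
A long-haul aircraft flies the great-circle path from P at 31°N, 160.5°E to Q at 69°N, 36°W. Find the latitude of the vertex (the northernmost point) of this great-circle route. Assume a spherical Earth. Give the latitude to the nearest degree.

The great circle lies in the plane with unit normal n̂ = (p₁ × p₂)/|p₁ × p₂|.
Here n̂_z ≈ +0.089; the vertex latitude is φ_max = arccos|n̂_z| ≈ 84.9°.
Check via Clairaut: cos φ_max = |cos φ₁| · sin C = cos(31.0°)·sin(5.9°) ≈ 0.089, again giving ≈ 84.9°.

≈ 85°N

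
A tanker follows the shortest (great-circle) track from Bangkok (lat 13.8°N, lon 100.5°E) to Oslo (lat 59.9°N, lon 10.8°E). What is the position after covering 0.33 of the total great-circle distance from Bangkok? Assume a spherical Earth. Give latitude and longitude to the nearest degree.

Convert each endpoint to a unit vector on the sphere (x = cos φ cos λ, y = cos φ sin λ, z = sin φ).
The central angle between the endpoints is δ = arccos(p₁·p₂) ≈ 1.360 rad (77.9°).
Interpolate at f = 0.33 with slerp weights a = sin((1−f)δ)/sin δ ≈ 0.808, b = sin(fδ)/sin δ ≈ 0.444.
p = a·p₁ + b·p₂ ≈ (0.076, 0.813, 0.577); φ = arcsin(p_z) ≈ 35.22°, λ = atan2(p_y, p_x) ≈ 84.69°.

≈ lat 35°N, lon 85°E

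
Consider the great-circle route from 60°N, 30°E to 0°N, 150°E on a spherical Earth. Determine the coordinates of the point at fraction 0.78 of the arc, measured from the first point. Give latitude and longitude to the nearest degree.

Convert each endpoint to a unit vector on the sphere (x = cos φ cos λ, y = cos φ sin λ, z = sin φ).
The central angle between the endpoints is δ = arccos(p₁·p₂) ≈ 1.823 rad (104.5°).
Interpolate at f = 0.78 with slerp weights a = sin((1−f)δ)/sin δ ≈ 0.403, b = sin(fδ)/sin δ ≈ 1.021.
p = a·p₁ + b·p₂ ≈ (-0.710, 0.612, 0.349); φ = arcsin(p_z) ≈ 20.44°, λ = atan2(p_y, p_x) ≈ 139.26°.

≈ 20°N, 139°E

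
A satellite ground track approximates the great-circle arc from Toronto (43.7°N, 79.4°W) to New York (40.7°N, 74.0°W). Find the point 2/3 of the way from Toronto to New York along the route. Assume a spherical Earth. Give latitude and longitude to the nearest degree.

≈ 42°N, 76°W

Write both endpoints as unit vectors p₁, p₂ with components (cos φ cos λ, cos φ sin λ, sin φ).
The central angle between the endpoints is δ = arccos(p₁·p₂) ≈ 0.087 rad (5.0°).
Interpolate at f = 2/3 with slerp weights a = sin((1−f)δ)/sin δ ≈ 0.334, b = sin(fδ)/sin δ ≈ 0.667.
p = a·p₁ + b·p₂ ≈ (0.184, -0.723, 0.666); φ = arcsin(p_z) ≈ 41.73°, λ = atan2(p_y, p_x) ≈ -75.74°.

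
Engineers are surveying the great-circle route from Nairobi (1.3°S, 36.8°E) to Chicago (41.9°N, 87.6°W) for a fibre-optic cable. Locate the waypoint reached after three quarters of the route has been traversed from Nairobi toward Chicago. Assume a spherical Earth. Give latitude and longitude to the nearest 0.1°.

Convert each endpoint to a unit vector on the sphere (x = cos φ cos λ, y = cos φ sin λ, z = sin φ).
The central angle between the endpoints is δ = arccos(p₁·p₂) ≈ 2.021 rad (115.8°).
Interpolate at f = 3/4 with slerp weights a = sin((1−f)δ)/sin δ ≈ 0.538, b = sin(fδ)/sin δ ≈ 1.109.
p = a·p₁ + b·p₂ ≈ (0.465, -0.503, 0.729); φ = arcsin(p_z) ≈ 46.77°, λ = atan2(p_y, p_x) ≈ -47.23°.

≈ 46.8°N, 47.2°W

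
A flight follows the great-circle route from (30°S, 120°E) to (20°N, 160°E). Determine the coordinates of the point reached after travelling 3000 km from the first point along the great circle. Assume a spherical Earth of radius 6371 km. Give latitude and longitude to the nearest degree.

Convert each endpoint to a unit vector on the sphere (x = cos φ cos λ, y = cos φ sin λ, z = sin φ).
The central angle between the endpoints is δ = arccos(p₁·p₂) ≈ 1.101 rad (63.1°). The total great-circle distance is δ·R ≈ 1.101 × 6371 ≈ 7017 km, so the target fraction is f = 3000/7017 ≈ 0.428.
Interpolate at f ≈ 0.428 with slerp weights a = sin((1−f)δ)/sin δ ≈ 0.661, b = sin(fδ)/sin δ ≈ 0.509.
p = a·p₁ + b·p₂ ≈ (-0.735, 0.659, -0.157); φ = arcsin(p_z) ≈ -9.01°, λ = atan2(p_y, p_x) ≈ 138.13°.

≈ (9°S, 138°E)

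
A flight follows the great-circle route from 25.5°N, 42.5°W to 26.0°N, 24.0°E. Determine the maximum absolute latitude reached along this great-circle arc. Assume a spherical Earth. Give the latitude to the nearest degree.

The great circle lies in the plane with unit normal n̂ = (p₁ × p₂)/|p₁ × p₂|.
Here n̂_z ≈ +0.866; the vertex latitude is φ_max = arccos|n̂_z| ≈ 30.0°.
Check via Clairaut: cos φ_max = |cos φ₁| · sin C = cos(25.5°)·sin(73.7°) ≈ 0.866, again giving ≈ 30.0°.

≈ 30°N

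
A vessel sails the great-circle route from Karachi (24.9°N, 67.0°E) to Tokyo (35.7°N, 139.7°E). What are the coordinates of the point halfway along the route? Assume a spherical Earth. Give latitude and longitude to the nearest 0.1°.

Convert each endpoint to a unit vector on the sphere (x = cos φ cos λ, y = cos φ sin λ, z = sin φ).
The central angle between the endpoints is δ = arccos(p₁·p₂) ≈ 1.087 rad (62.3°).
Interpolate at f = 1/2 with slerp weights a = sin((1−f)δ)/sin δ ≈ 0.584, b = sin(fδ)/sin δ ≈ 0.584.
p = a·p₁ + b·p₂ ≈ (-0.155, 0.795, 0.587); φ = arcsin(p_z) ≈ 35.94°, λ = atan2(p_y, p_x) ≈ 101.02°.

≈ (35.9°N, 101.0°E)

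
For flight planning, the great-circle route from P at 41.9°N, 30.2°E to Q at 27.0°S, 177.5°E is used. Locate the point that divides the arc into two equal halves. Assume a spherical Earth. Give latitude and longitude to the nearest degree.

≈ 24°N, 121°E

Write both endpoints as unit vectors p₁, p₂ with components (cos φ cos λ, cos φ sin λ, sin φ).
The central angle between the endpoints is δ = arccos(p₁·p₂) ≈ 2.609 rad (149.5°).
Interpolate at f = 1/2 with slerp weights a = sin((1−f)δ)/sin δ ≈ 1.898, b = sin(fδ)/sin δ ≈ 1.898.
p = a·p₁ + b·p₂ ≈ (-0.469, 0.785, 0.406); φ = arcsin(p_z) ≈ 23.95°, λ = atan2(p_y, p_x) ≈ 120.85°.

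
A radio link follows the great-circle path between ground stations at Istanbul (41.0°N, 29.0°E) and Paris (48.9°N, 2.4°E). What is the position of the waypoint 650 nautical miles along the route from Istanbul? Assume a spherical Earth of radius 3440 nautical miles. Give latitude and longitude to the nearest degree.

≈ 46°N, 16°E

Convert each endpoint to a unit vector on the sphere (x = cos φ cos λ, y = cos φ sin λ, z = sin φ).
The central angle between the endpoints is δ = arccos(p₁·p₂) ≈ 0.354 rad (20.3°). The total great-circle distance is δ·R ≈ 0.354 × 3440 ≈ 1218 nmi, so the target fraction is f = 650/1218 ≈ 0.534.
Interpolate at f ≈ 0.534 with slerp weights a = sin((1−f)δ)/sin δ ≈ 0.474, b = sin(fδ)/sin δ ≈ 0.542.
p = a·p₁ + b·p₂ ≈ (0.669, 0.188, 0.719); φ = arcsin(p_z) ≈ 45.99°, λ = atan2(p_y, p_x) ≈ 15.73°.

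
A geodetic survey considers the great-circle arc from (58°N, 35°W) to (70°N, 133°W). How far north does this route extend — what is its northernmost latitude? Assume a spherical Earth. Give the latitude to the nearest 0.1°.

≈ 73.6°N

The great circle lies in the plane with unit normal n̂ = (p₁ × p₂)/|p₁ × p₂|.
Here n̂_z ≈ -0.282; the vertex latitude is φ_max = arccos|n̂_z| ≈ 73.6°.
Check via Clairaut: cos φ_max = |cos φ₁| · sin C = cos(58.0°)·sin(32.2°) ≈ 0.282, again giving ≈ 73.6°.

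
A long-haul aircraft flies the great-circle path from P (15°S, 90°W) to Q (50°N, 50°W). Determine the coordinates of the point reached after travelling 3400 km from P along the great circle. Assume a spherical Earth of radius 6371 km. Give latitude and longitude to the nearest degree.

Convert each endpoint to a unit vector on the sphere (x = cos φ cos λ, y = cos φ sin λ, z = sin φ).
The central angle between the endpoints is δ = arccos(p₁·p₂) ≈ 1.290 rad (73.9°). The total great-circle distance is δ·R ≈ 1.290 × 6371 ≈ 8217 km, so the target fraction is f = 3400/8217 ≈ 0.414.
Interpolate at f ≈ 0.414 with slerp weights a = sin((1−f)δ)/sin δ ≈ 0.714, b = sin(fδ)/sin δ ≈ 0.529.
p = a·p₁ + b·p₂ ≈ (0.219, -0.950, 0.221); φ = arcsin(p_z) ≈ 12.75°, λ = atan2(p_y, p_x) ≈ -77.04°.

≈ (13°N, 77°W)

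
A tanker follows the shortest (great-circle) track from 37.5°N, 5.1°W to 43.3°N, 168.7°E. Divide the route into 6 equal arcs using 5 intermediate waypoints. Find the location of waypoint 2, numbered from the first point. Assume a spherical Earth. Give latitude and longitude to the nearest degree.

The haversine formula gives a central angle δ ≈ 1.728 rad (99.0°) between the endpoints.
Interpolate at f = 2/6 with slerp weights a = sin((1−f)δ)/sin δ ≈ 0.925, b = sin(fδ)/sin δ ≈ 0.551.
p = a·p₁ + b·p₂ ≈ (0.337, 0.013, 0.941); φ = arcsin(p_z) ≈ 70.27°, λ = atan2(p_y, p_x) ≈ 2.28°.

≈ 70°N, 2°E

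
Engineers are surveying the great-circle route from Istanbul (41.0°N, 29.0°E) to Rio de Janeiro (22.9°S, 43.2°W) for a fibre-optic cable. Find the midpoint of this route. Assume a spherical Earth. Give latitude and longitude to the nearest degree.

Convert each endpoint to a unit vector on the sphere (x = cos φ cos λ, y = cos φ sin λ, z = sin φ).
The central angle between the endpoints is δ = arccos(p₁·p₂) ≈ 1.614 rad (92.5°).
Interpolate at f = 1/2 with slerp weights a = sin((1−f)δ)/sin δ ≈ 0.723, b = sin(fδ)/sin δ ≈ 0.723.
p = a·p₁ + b·p₂ ≈ (0.962, -0.191, 0.193); φ = arcsin(p_z) ≈ 11.12°, λ = atan2(p_y, p_x) ≈ -11.24°.

≈ (11°N, 11°W)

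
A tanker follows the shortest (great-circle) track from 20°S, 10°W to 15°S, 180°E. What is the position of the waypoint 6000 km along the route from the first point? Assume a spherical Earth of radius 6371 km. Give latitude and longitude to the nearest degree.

Write both endpoints as unit vectors p₁, p₂ with components (cos φ cos λ, cos φ sin λ, sin φ).
The central angle between the endpoints is δ = arccos(p₁·p₂) ≈ 2.507 rad (143.6°). The total great-circle distance is δ·R ≈ 2.507 × 6371 ≈ 15973 km, so the target fraction is f = 6000/15973 ≈ 0.376.
Interpolate at f ≈ 0.376 with slerp weights a = sin((1−f)δ)/sin δ ≈ 1.687, b = sin(fδ)/sin δ ≈ 1.364.
p = a·p₁ + b·p₂ ≈ (0.244, -0.275, -0.930); φ = arcsin(p_z) ≈ -68.44°, λ = atan2(p_y, p_x) ≈ -48.50°.

≈ 68°S, 49°W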